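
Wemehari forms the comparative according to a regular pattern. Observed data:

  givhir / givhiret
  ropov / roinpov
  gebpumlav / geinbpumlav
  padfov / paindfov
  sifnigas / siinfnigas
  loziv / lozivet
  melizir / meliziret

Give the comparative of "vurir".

loziv and padfov both end in -v yet inflect differently (lozivet, paindfov), so the final letter is not what conditions the rule; the last vowel is.
"vurir" has last vowel 'i'. The stems whose last vowel is 'i' (melizir → meliziret, loziv → lozivet, givhir → givhiret) add -et.
The other pattern: stems whose last vowel is 'a' or 'o' insert -in- after the first vowel.
So vurir → vuriret.

vuriret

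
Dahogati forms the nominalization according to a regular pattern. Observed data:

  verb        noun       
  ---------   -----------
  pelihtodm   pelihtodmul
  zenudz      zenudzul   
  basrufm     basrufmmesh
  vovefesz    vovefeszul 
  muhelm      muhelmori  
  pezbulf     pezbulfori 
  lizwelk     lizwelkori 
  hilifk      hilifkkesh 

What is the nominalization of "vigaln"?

vigalnori

lizwelk and hilifk both end in -k yet inflect differently (lizwelkori, hilifkkesh), so the final letter is not what conditions the rule; the second-to-last letter is.
"vigaln" has second-to-last letter 'l'. The stems whose second-to-last letter is 'l' (pezbulf → pezbulfori, lizwelk → lizwelkori, muhelm → muhelmori) add -ori.
The other patterns: stems whose second-to-last letter is 'f' double the final consonant and add -esh; stems whose second-to-last letter is 'd' or 's' add -ul.
So vigaln → vigalnori.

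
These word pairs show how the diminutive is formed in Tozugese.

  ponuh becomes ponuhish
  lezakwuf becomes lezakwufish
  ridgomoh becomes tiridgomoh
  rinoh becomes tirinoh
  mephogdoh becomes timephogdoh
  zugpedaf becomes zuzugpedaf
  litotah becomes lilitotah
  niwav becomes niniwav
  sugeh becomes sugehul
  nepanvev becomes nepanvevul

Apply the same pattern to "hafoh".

ponuh and ridgomoh both end in -h yet inflect differently (ponuhish, tiridgomoh), so the final letter is not what conditions the rule; the last vowel is.
"hafoh" has last vowel 'o'. The stems whose last vowel is 'o' (ridgomoh → tiridgomoh, rinoh → tirinoh, mephogdoh → timephogdoh) add the prefix ti-.
The other patterns: stems whose last vowel is 'u' add -ish; stems whose last vowel is 'a' repeat the first consonant+vowel as a prefix; stems whose last vowel is 'e' add -ul.
So hafoh → tihafoh.

tihafoh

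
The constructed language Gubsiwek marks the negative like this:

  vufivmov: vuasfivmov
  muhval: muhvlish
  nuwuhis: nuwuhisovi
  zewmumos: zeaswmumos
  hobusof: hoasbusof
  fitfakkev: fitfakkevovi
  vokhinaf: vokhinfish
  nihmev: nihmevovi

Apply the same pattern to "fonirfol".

foasnirfol

vokhinaf and hobusof both end in -f yet inflect differently (vokhinfish, hoasbusof), so the final letter is not what conditions the rule; the last vowel is.
"fonirfol" has last vowel 'o'. The stems whose last vowel is 'o' (vufivmov → vuasfivmov, zewmumos → zeaswmumos, hobusof → hoasbusof) insert -as- after the first vowel.
The other patterns: stems whose last vowel is 'a' delete the last vowel and add -ish; stems whose last vowel is 'e' or 'i' add -ovi.
So fonirfol → foasnirfol.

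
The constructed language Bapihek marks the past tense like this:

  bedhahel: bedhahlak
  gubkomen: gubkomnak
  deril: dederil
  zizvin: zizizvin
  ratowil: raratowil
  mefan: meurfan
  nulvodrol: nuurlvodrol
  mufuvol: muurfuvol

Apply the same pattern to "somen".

somnak

bedhahel and deril both end in -l yet inflect differently (bedhahlak, dederil), so the final letter is not what conditions the rule; the last vowel is.
"somen" has last vowel 'e'. The stems whose last vowel is 'e' (bedhahel → bedhahlak, gubkomen → gubkomnak) delete the last vowel and add -ak.
So somen → somnak.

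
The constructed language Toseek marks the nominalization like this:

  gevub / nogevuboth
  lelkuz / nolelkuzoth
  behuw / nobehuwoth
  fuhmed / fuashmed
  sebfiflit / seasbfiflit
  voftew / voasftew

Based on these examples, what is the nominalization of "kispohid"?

behuw and voftew both end in -w yet inflect differently (nobehuwoth, voasftew), so the final letter is not what conditions the rule; the last vowel is.
"kispohid" has last vowel 'i'. The one such stem in the data (sebfiflit → seasbfiflit) inserts -as- after the first vowel (as do fuhmed, voftew), so the same rule applies.
The other pattern: stems whose last vowel is 'u' add no- … -oth around the stem.
So kispohid → kiasspohid.

kiasspohid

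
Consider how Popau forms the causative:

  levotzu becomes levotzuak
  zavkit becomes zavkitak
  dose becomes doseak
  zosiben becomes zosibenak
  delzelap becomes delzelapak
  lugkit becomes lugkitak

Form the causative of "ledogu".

ledoguak

Every pair shown (levotzu → levotzuak, zavkit → zavkitak, dose → doseak, …) follows the same rule: add -ak.
So ledogu → ledoguak.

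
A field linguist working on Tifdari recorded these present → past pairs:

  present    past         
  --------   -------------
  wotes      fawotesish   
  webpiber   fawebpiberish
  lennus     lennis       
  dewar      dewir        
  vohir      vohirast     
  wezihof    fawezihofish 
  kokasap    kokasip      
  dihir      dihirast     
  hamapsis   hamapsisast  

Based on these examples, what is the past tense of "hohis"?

"hohis" has last vowel 'i'. The stems whose last vowel is 'i' (vohir → vohirast, dihir → dihirast, hamapsis → hamapsisast) add -ast.
The other patterns: stems whose last vowel is 'a' or 'u' change the last vowel to 'i'; stems whose last vowel is 'e' or 'o' add fa- … -ish around the stem.
So hohis → hohisast.

hohisast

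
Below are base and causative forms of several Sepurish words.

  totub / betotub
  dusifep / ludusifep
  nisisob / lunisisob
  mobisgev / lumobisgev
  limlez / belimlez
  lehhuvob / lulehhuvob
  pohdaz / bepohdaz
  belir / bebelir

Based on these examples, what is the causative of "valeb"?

"valeb" has 2 vowels. The stems with 2 vowels (belir → bebelir, pohdaz → bepohdaz, totub → betotub) add the prefix be-.
The other pattern: stems with 3 vowels add the prefix lu-.
So valeb → bevaleb.

bevaleb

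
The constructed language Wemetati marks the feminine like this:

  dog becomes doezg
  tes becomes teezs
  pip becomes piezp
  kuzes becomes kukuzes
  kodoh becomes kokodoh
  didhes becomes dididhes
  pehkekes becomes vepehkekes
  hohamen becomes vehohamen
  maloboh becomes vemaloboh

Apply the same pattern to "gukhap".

tes and kuzes both end in -s yet inflect differently (teezs, kukuzes), so the final letter is not what conditions the rule; the number of vowels is.
"gukhap" has 2 vowels. The stems with 2 vowels (kuzes → kukuzes, kodoh → kokodoh, didhes → dididhes) repeat the first consonant+vowel as a prefix.
So gukhap → gugukhap.

gugukhap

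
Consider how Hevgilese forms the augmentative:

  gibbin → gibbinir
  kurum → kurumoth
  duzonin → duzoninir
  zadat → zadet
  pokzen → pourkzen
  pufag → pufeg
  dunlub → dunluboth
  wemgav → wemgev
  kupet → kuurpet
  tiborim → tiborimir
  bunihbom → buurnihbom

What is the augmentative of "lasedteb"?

"lasedteb" has last vowel 'e'. The stems whose last vowel is 'e' (kupet → kuurpet, pokzen → pourkzen) insert -ur- after the first vowel.
The other patterns: stems whose last vowel is 'u' add -oth; stems whose last vowel is 'i' add -ir; stems whose last vowel is 'a' change the last vowel to 'e'.
So lasedteb → laursedteb.

laursedteb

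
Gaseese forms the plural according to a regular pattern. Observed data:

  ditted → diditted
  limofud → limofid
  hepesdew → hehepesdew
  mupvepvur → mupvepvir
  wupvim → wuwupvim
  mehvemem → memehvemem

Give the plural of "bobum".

bobim

limofud and ditted both end in -d yet inflect differently (limofid, diditted), so the final letter is not what conditions the rule; the last vowel is.
"bobum" has last vowel 'u'. The stems whose last vowel is 'u' (mupvepvur → mupvepvir, limofud → limofid) change the last vowel to 'i'.
So bobum → bobim.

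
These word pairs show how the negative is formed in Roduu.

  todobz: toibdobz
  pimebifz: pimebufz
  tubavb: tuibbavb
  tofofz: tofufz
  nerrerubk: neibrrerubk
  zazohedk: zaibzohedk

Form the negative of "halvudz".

haiblvudz

tofofz and todobz both end in -z yet inflect differently (tofufz, toibdobz), so the final letter is not what conditions the rule; the second-to-last letter is.
"halvudz" has second-to-last letter 'd'. The one such stem in the data (zazohedk → zaibzohedk) inserts -ib- after the first vowel (as do todobz, nerrerubk), so the same rule applies.
The other pattern: stems whose second-to-last letter is 'f' change the last vowel to 'u'.
So halvudz → haiblvudz.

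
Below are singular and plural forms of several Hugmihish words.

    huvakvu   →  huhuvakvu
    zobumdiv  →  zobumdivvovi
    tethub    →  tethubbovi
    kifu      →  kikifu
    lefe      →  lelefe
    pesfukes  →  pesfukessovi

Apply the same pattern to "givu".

gigivu

pesfukes and lefe both have last vowel 'e' yet inflect differently (pesfukessovi, lelefe), so the last vowel is not what conditions the rule; whether the stem ends in a vowel or a consonant is.
"givu" ends in a vowel. The stems ending in a vowel (lefe → lelefe, kifu → kikifu, huvakvu → huhuvakvu) repeat the first consonant+vowel as a prefix.
The other pattern: stems ending in a consonant double the final consonant and add -ovi.
So givu → gigivu.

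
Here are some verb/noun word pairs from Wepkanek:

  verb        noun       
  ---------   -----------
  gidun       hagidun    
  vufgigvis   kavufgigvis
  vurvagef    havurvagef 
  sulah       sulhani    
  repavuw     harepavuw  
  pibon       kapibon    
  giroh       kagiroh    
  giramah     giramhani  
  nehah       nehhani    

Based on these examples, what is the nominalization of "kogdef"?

nehah and giroh both end in -h yet inflect differently (nehhani, kagiroh), so the final letter is not what conditions the rule; the last vowel is.
"kogdef" has last vowel 'e'. The one such stem in the data (vurvagef → havurvagef) adds the prefix ha-, so the same rule applies.
So kogdef → hakogdef.

hakogdef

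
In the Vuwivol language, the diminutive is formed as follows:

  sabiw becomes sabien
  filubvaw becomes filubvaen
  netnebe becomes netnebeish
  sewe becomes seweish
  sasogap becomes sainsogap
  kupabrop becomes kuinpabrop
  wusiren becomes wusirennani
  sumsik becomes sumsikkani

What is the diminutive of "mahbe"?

filubvaw and sasogap both have last vowel 'a' yet inflect differently (filubvaen, sainsogap), so the last vowel is not what conditions the rule; the final letter is.
"mahbe" ends in -e. The stems ending in -e (netnebe → netnebeish, sewe → seweish) add -ish.
So mahbe → mahbeish.

mahbeish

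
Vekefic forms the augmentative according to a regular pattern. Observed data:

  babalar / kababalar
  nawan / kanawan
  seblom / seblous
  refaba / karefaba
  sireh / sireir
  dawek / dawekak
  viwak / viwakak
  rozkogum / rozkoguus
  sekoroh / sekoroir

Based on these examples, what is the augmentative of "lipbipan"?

kalipbipan

dawek and sireh both have last vowel 'e' yet inflect differently (dawekak, sireir), so the last vowel is not what conditions the rule; the final letter is.
"lipbipan" ends in -n. The one such stem in the data (nawan → kanawan) adds the prefix ka-, so the same rule applies.
The other patterns: stems ending in -m drop the final letter and add -us; stems ending in -k add -ak; stems ending in -h drop the final letter and add -ir.
So lipbipan → kalipbipan.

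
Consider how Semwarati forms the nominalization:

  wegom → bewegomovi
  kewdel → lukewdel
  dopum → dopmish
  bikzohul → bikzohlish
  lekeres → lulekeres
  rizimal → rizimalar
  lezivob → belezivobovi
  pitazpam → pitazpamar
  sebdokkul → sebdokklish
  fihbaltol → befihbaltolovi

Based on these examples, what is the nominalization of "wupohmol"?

bewupohmolovi

kewdel and rizimal both end in -l yet inflect differently (lukewdel, rizimalar), so the final letter is not what conditions the rule; the last vowel is.
"wupohmol" has last vowel 'o'. The stems whose last vowel is 'o' (fihbaltol → befihbaltolovi, wegom → bewegomovi, lezivob → belezivobovi) add be- … -ovi around the stem.
The other patterns: stems whose last vowel is 'e' add the prefix lu-; stems whose last vowel is 'a' add -ar; stems whose last vowel is 'u' delete the last vowel and add -ish.
So wupohmol → bewupohmolovi.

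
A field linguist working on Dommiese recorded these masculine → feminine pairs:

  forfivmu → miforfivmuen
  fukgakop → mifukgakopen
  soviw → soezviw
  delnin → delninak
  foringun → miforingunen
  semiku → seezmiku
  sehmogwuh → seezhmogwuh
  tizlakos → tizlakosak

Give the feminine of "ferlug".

"ferlug" begins with f-. The stems beginning with f- (forfivmu → miforfivmuen, fukgakop → mifukgakopen, foringun → miforingunen) add mi- … -en around the stem.
So ferlug → miferlugen.

miferlugen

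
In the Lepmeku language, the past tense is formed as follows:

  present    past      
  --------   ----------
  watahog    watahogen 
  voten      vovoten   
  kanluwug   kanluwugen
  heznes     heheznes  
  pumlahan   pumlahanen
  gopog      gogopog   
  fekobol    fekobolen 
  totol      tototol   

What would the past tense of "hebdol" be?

gopog and kanluwug both end in -g yet inflect differently (gogopog, kanluwugen), so the final letter is not what conditions the rule; the number of vowels is.
"hebdol" has 2 vowels. The stems with 2 vowels (gopog → gogopog, heznes → heheznes, totol → tototol) repeat the first consonant+vowel as a prefix.
So hebdol → hehebdol.

hehebdol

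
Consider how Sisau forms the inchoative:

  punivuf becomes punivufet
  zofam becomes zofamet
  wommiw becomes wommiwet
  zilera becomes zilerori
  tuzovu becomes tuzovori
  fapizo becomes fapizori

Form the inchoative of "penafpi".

"penafpi" ends in a vowel. The stems ending in a vowel (zilera → zilerori, tuzovu → tuzovori, fapizo → fapizori) drop the final letter and add -ori.
So penafpi → penafpori.

penafpori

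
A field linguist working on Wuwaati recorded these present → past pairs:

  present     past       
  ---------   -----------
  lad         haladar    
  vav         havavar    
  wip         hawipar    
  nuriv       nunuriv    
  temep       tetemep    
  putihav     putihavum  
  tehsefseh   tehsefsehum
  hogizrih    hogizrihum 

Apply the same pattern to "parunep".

parunepum

vav and nuriv both end in -v yet inflect differently (havavar, nunuriv), so the final letter is not what conditions the rule; the number of vowels is.
"parunep" has 3 vowels. The stems with 3 vowels (putihav → putihavum, tehsefseh → tehsefsehum, hogizrih → hogizrihum) add -um.
So parunep → parunepum.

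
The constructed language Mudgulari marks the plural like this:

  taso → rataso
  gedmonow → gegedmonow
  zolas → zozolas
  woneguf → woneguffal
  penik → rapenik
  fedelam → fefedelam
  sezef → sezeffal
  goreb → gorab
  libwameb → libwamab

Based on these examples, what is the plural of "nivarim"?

ninivarim

sezef and goreb both have last vowel 'e' yet inflect differently (sezeffal, gorab), so the last vowel is not what conditions the rule; the final letter is.
"nivarim" ends in -m. The one such stem in the data (fedelam → fefedelam) repeats the first consonant+vowel as a prefix (as do zolas, gedmonow), so the same rule applies.
So nivarim → ninivarim.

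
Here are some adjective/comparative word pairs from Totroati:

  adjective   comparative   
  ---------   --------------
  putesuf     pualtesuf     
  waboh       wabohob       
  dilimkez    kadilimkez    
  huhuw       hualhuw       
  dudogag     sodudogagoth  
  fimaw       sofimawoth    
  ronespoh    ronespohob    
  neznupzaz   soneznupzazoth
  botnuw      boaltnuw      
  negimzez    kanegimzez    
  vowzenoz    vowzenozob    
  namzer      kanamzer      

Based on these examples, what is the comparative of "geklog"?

geklogob

vowzenoz and neznupzaz both end in -z yet inflect differently (vowzenozob, soneznupzazoth), so the final letter is not what conditions the rule; the last vowel is.
"geklog" has last vowel 'o'. The stems whose last vowel is 'o' (ronespoh → ronespohob, waboh → wabohob, vowzenoz → vowzenozob) add -ob.
The other patterns: stems whose last vowel is 'a' add so- … -oth around the stem; stems whose last vowel is 'u' insert -al- after the first vowel; stems whose last vowel is 'e' add the prefix ka-.
So geklog → geklogob.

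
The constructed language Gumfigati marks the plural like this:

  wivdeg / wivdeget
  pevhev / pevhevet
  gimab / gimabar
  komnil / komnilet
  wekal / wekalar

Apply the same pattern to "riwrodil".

riwrodilet

wekal and komnil both end in -l yet inflect differently (wekalar, komnilet), so the final letter is not what conditions the rule; the last vowel is.
"riwrodil" has last vowel 'i'. The one such stem in the data (komnil → komnilet) adds -et, so the same rule applies.
So riwrodil → riwrodilet.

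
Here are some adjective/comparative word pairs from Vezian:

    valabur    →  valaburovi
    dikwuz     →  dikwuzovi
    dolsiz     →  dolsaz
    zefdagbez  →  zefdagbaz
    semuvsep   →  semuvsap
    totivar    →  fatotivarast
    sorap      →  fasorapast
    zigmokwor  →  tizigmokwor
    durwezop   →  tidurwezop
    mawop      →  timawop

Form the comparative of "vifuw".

vifuwovi

dikwuz and dolsiz both end in -z yet inflect differently (dikwuzovi, dolsaz), so the final letter is not what conditions the rule; the last vowel is.
"vifuw" has last vowel 'u'. The stems whose last vowel is 'u' (valabur → valaburovi, dikwuz → dikwuzovi) add -ovi.
The other patterns: stems whose last vowel is 'e' or 'i' change the last vowel to 'a'; stems whose last vowel is 'a' add fa- … -ast around the stem; stems whose last vowel is 'o' add the prefix ti-.
So vifuw → vifuwovi.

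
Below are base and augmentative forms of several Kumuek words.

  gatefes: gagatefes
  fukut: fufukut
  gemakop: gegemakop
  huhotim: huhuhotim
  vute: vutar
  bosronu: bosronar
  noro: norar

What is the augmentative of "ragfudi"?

"ragfudi" ends in a vowel. The stems ending in a vowel (vute → vutar, bosronu → bosronar, noro → norar) drop the final letter and add -ar.
The other pattern: stems ending in a consonant repeat the first consonant+vowel as a prefix.
So ragfudi → ragfudar.

ragfudar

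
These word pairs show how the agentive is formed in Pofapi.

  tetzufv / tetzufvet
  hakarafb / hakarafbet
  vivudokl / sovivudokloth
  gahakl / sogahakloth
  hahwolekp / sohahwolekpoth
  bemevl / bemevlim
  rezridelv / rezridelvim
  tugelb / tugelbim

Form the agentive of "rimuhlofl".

rimuhloflet

"rimuhlofl" has second-to-last letter 'f'. The stems whose second-to-last letter is 'f' (tetzufv → tetzufvet, hakarafb → hakarafbet) add -et.
So rimuhlofl → rimuhloflet.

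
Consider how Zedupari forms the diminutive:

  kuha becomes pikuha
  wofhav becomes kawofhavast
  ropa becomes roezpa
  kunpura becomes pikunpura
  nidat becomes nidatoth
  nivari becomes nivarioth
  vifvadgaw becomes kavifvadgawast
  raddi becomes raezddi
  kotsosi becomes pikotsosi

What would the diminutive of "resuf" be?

kotsosi and nivari both end in -i yet inflect differently (pikotsosi, nivarioth), so the final letter is not what conditions the rule; the first letter is.
"resuf" begins with r-. The stems beginning with r- (ropa → roezpa, raddi → raezddi) insert -ez- after the first vowel.
The other patterns: stems beginning with k- add the prefix pi-; stems beginning with n- add -oth; stems beginning with v- or w- add ka- … -ast around the stem.
So resuf → reezsuf.

reezsuf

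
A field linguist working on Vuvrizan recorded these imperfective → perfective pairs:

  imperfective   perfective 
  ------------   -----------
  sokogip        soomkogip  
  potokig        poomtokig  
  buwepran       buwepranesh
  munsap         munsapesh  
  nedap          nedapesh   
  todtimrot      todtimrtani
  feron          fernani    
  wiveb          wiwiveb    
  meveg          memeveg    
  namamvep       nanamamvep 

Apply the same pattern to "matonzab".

sokogip and munsap both end in -p yet inflect differently (soomkogip, munsapesh), so the final letter is not what conditions the rule; the last vowel is.
"matonzab" has last vowel 'a'. The stems whose last vowel is 'a' (buwepran → buwepranesh, munsap → munsapesh, nedap → nedapesh) add -esh.
So matonzab → matonzabesh.

matonzabesh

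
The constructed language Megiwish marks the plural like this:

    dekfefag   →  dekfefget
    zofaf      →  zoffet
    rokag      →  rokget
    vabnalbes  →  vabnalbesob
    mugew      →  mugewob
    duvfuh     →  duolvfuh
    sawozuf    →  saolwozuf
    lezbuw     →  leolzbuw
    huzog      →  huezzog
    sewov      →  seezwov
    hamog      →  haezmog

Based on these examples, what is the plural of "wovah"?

wovhet

zofaf and sawozuf both end in -f yet inflect differently (zoffet, saolwozuf), so the final letter is not what conditions the rule; the last vowel is.
"wovah" has last vowel 'a'. The stems whose last vowel is 'a' (dekfefag → dekfefget, zofaf → zoffet, rokag → rokget) delete the last vowel and add -et.
The other patterns: stems whose last vowel is 'e' add -ob; stems whose last vowel is 'u' insert -ol- after the first vowel; stems whose last vowel is 'o' insert -ez- after the first vowel.
So wovah → wovhet.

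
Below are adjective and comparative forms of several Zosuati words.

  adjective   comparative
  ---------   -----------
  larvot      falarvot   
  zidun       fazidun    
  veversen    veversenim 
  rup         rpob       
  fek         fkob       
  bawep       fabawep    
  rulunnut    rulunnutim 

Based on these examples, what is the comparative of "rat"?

"rat" has 1 vowel. The stems with 1 vowel (fek → fkob, rup → rpob) delete the last vowel and add -ob.
The other patterns: stems with 2 vowels add the prefix fa-; stems with 3 vowels add -im.
So rat → rtob.

rtob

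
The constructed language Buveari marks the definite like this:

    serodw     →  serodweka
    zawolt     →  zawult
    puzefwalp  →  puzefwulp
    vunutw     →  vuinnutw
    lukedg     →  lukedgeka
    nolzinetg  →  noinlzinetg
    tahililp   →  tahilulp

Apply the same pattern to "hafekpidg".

hafekpidgeka

serodw and vunutw both end in -w yet inflect differently (serodweka, vuinnutw), so the final letter is not what conditions the rule; the second-to-last letter is.
"hafekpidg" has second-to-last letter 'd'. The stems whose second-to-last letter is 'd' (serodw → serodweka, lukedg → lukedgeka) add -eka.
The other patterns: stems whose second-to-last letter is 'l' change the last vowel to 'u'; stems whose second-to-last letter is 't' insert -in- after the first vowel.
So hafekpidg → hafekpidgeka.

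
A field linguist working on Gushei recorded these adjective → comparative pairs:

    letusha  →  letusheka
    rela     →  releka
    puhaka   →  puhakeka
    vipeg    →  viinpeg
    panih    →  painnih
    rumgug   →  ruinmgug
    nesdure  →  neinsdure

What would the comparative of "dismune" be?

diinsmune

"dismune" ends in -e. The one such stem in the data (nesdure → neinsdure) inserts -in- after the first vowel (as do vipeg, panih), so the same rule applies.
The other pattern: stems ending in -a drop the final letter and add -eka.
So dismune → diinsmune.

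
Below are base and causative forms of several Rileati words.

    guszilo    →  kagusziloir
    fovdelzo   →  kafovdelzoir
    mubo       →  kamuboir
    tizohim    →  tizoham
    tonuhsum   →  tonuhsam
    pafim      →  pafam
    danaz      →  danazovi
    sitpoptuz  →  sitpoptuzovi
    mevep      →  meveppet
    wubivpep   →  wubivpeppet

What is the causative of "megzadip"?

megzadippet

tonuhsum and sitpoptuz both have last vowel 'u' yet inflect differently (tonuhsam, sitpoptuzovi), so the last vowel is not what conditions the rule; the final letter is.
"megzadip" ends in -p. The stems ending in -p (mevep → meveppet, wubivpep → wubivpeppet) double the final consonant and add -et.
The other patterns: stems ending in -o add ka- … -ir around the stem; stems ending in -m change the last vowel to 'a'; stems ending in -z add -ovi.
So megzadip → megzadippet.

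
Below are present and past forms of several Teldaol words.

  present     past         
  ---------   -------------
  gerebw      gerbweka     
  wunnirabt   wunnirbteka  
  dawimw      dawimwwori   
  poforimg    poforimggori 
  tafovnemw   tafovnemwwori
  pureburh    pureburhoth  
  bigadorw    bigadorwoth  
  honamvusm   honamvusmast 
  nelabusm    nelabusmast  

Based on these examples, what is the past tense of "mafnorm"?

mafnormoth

gerebw and dawimw both end in -w yet inflect differently (gerbweka, dawimwwori), so the final letter is not what conditions the rule; the second-to-last letter is.
"mafnorm" has second-to-last letter 'r'. The stems whose second-to-last letter is 'r' (pureburh → pureburhoth, bigadorw → bigadorwoth) add -oth.
The other patterns: stems whose second-to-last letter is 'b' delete the last vowel and add -eka; stems whose second-to-last letter is 'm' double the final consonant and add -ori; stems whose second-to-last letter is 's' add -ast.
So mafnorm → mafnormoth.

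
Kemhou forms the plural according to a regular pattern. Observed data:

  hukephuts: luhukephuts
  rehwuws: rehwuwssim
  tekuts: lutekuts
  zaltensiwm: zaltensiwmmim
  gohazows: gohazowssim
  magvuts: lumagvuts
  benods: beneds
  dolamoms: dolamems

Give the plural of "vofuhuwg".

"vofuhuwg" has second-to-last letter 'w'. The stems whose second-to-last letter is 'w' (rehwuws → rehwuwssim, gohazows → gohazowssim, zaltensiwm → zaltensiwmmim) double the final consonant and add -im.
So vofuhuwg → vofuhuwggim.

vofuhuwggim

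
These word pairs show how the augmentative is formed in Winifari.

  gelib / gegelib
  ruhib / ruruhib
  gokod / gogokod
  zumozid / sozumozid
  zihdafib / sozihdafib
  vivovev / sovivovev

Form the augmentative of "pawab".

gokod and zumozid both end in -d yet inflect differently (gogokod, sozumozid), so the final letter is not what conditions the rule; the number of vowels is.
"pawab" has 2 vowels. The stems with 2 vowels (gelib → gegelib, ruhib → ruruhib, gokod → gogokod) repeat the first consonant+vowel as a prefix.
The other pattern: stems with 3 vowels add the prefix so-.
So pawab → papawab.

papawab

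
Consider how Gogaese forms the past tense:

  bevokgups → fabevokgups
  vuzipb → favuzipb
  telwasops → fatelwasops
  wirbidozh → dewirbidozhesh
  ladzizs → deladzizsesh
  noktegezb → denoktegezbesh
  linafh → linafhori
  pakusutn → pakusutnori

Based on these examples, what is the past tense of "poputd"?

poputdori

bevokgups and ladzizs both end in -s yet inflect differently (fabevokgups, deladzizsesh), so the final letter is not what conditions the rule; the second-to-last letter is.
"poputd" has second-to-last letter 't'. The one such stem in the data (pakusutn → pakusutnori) adds -ori, so the same rule applies.
So poputd → poputdori.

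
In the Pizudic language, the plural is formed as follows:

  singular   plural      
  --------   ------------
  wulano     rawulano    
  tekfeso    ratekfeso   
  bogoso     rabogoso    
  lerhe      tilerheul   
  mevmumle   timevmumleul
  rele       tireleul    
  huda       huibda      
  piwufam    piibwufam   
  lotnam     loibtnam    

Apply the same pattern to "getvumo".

ragetvumo

lerhe and lotnam both begin with l- yet inflect differently (tilerheul, loibtnam), so the first letter is not what conditions the rule; the final letter is.
"getvumo" ends in -o. The stems ending in -o (wulano → rawulano, tekfeso → ratekfeso, bogoso → rabogoso) add the prefix ra-.
So getvumo → ragetvumo.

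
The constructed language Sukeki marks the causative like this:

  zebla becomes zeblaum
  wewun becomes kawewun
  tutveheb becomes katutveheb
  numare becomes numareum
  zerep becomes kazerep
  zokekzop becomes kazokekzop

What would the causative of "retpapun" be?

karetpapun

"retpapun" ends in a consonant. The stems ending in a consonant (zokekzop → kazokekzop, zerep → kazerep, wewun → kawewun) add the prefix ka-.
So retpapun → karetpapun.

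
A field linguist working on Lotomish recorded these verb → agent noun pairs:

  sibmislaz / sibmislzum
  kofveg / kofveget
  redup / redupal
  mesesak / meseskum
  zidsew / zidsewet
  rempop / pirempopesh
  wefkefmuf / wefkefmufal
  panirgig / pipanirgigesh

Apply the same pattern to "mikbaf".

mikbfum

redup and rempop both end in -p yet inflect differently (redupal, pirempopesh), so the final letter is not what conditions the rule; the last vowel is.
"mikbaf" has last vowel 'a'. The stems whose last vowel is 'a' (sibmislaz → sibmislzum, mesesak → meseskum) delete the last vowel and add -um.
The other patterns: stems whose last vowel is 'u' add -al; stems whose last vowel is 'e' add -et; stems whose last vowel is 'i' or 'o' add pi- … -esh around the stem.
So mikbaf → mikbfum.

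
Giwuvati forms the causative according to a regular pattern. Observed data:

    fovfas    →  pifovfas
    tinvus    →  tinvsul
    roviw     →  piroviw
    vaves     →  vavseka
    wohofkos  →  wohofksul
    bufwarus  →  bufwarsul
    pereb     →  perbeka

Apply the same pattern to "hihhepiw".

vaves and fovfas both end in -s yet inflect differently (vavseka, pifovfas), so the final letter is not what conditions the rule; the last vowel is.
"hihhepiw" has last vowel 'i'. The one such stem in the data (roviw → piroviw) adds the prefix pi-, so the same rule applies.
The other patterns: stems whose last vowel is 'e' delete the last vowel and add -eka; stems whose last vowel is 'o' or 'u' delete the last vowel and add -ul.
So hihhepiw → pihihhepiw.

pihihhepiw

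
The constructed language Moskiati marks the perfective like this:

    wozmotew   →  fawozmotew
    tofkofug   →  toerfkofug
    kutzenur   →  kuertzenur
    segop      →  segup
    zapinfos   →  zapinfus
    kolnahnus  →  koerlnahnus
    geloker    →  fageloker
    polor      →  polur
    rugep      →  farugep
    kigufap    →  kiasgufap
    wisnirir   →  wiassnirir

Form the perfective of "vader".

geloker and polor both end in -r yet inflect differently (fageloker, polur), so the final letter is not what conditions the rule; the last vowel is.
"vader" has last vowel 'e'. The stems whose last vowel is 'e' (geloker → fageloker, rugep → farugep, wozmotew → fawozmotew) add the prefix fa-.
The other patterns: stems whose last vowel is 'o' change the last vowel to 'u'; stems whose last vowel is 'u' insert -er- after the first vowel; stems whose last vowel is 'a' or 'i' insert -as- after the first vowel.
So vader → favader.

favader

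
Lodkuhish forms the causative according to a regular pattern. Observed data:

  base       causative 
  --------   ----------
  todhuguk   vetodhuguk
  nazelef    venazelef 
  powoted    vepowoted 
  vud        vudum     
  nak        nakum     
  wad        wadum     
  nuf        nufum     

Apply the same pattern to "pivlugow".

vepivlugow

powoted and vud both end in -d yet inflect differently (vepowoted, vudum), so the final letter is not what conditions the rule; the number of vowels is.
"pivlugow" has 3 vowels. The stems with 3 vowels (todhuguk → vetodhuguk, nazelef → venazelef, powoted → vepowoted) add the prefix ve-.
The other pattern: stems with 1 vowel add -um.
So pivlugow → vepivlugow.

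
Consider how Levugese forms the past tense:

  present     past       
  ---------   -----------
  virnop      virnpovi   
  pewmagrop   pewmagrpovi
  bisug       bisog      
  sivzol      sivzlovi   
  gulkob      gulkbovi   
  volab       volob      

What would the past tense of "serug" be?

serog

gulkob and volab both end in -b yet inflect differently (gulkbovi, volob), so the final letter is not what conditions the rule; the last vowel is.
"serug" has last vowel 'u'. The one such stem in the data (bisug → bisog) changes the last vowel to 'o' (as does volab), so the same rule applies.
So serug → serog.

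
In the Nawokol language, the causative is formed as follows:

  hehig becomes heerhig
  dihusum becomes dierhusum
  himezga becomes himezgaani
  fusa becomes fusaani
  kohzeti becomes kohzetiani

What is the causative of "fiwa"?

fiwaani

"fiwa" ends in a vowel. The stems ending in a vowel (himezga → himezgaani, fusa → fusaani, kohzeti → kohzetiani) add -ani.
So fiwa → fiwaani.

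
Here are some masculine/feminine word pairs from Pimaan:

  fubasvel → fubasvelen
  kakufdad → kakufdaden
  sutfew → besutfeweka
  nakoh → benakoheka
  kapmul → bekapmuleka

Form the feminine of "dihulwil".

"dihulwil" has 3 vowels. The stems with 3 vowels (fubasvel → fubasvelen, kakufdad → kakufdaden) add -en.
The other pattern: stems with 2 vowels add be- … -eka around the stem.
So dihulwil → dihulwilen.

dihulwilen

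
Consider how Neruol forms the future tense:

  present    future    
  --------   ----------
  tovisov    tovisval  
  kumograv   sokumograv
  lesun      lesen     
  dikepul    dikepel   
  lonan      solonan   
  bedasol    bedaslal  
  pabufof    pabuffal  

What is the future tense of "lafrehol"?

tovisov and kumograv both end in -v yet inflect differently (tovisval, sokumograv), so the final letter is not what conditions the rule; the last vowel is.
"lafrehol" has last vowel 'o'. The stems whose last vowel is 'o' (bedasol → bedaslal, pabufof → pabuffal, tovisov → tovisval) delete the last vowel and add -al.
So lafrehol → lafrehlal.

lafrehlal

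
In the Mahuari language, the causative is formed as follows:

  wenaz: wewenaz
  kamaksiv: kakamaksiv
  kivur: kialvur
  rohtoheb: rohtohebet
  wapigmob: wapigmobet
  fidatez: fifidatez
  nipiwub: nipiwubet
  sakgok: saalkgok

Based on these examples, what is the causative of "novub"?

novubet

"novub" ends in -b. The stems ending in -b (rohtoheb → rohtohebet, nipiwub → nipiwubet, wapigmob → wapigmobet) add -et.
The other patterns: stems ending in -v or -z repeat the first consonant+vowel as a prefix; stems ending in -k or -r insert -al- after the first vowel.
So novub → novubet.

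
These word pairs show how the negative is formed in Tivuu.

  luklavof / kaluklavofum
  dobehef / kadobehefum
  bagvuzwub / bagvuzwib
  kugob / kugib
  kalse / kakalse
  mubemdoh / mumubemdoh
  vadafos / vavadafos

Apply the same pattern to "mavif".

"mavif" ends in -f. The stems ending in -f (luklavof → kaluklavofum, dobehef → kadobehefum) add ka- … -um around the stem.
So mavif → kamavifum.

kamavifum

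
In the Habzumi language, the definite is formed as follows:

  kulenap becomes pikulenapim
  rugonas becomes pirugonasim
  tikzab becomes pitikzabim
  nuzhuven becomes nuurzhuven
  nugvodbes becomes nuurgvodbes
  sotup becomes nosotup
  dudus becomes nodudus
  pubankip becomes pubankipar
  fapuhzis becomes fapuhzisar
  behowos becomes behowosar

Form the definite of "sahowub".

"sahowub" has last vowel 'u'. The stems whose last vowel is 'u' (sotup → nosotup, dudus → nodudus) add the prefix no-.
The other patterns: stems whose last vowel is 'a' add pi- … -im around the stem; stems whose last vowel is 'e' insert -ur- after the first vowel; stems whose last vowel is 'i' or 'o' add -ar.
So sahowub → nosahowub.

nosahowub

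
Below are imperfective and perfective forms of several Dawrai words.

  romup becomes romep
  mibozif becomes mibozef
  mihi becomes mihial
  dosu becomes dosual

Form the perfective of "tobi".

tobial

mibozif and mihi both have last vowel 'i' yet inflect differently (mibozef, mihial), so the last vowel is not what conditions the rule; whether the stem ends in a vowel or a consonant is.
"tobi" ends in a vowel. The stems ending in a vowel (mihi → mihial, dosu → dosual) add -al.
So tobi → tobial.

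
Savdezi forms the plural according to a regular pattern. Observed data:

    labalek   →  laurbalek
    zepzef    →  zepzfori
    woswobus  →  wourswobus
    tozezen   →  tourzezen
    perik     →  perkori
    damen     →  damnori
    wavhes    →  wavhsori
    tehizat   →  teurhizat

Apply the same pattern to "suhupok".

"suhupok" has 3 vowels. The stems with 3 vowels (labalek → laurbalek, woswobus → wourswobus, tehizat → teurhizat) insert -ur- after the first vowel.
The other pattern: stems with 2 vowels delete the last vowel and add -ori.
So suhupok → suurhupok.

suurhupok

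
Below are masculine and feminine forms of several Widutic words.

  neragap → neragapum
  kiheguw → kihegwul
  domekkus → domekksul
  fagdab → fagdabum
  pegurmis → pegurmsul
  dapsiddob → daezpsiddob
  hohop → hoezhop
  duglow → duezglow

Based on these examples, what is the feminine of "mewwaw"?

mewwawum

"mewwaw" has last vowel 'a'. The stems whose last vowel is 'a' (fagdab → fagdabum, neragap → neragapum) add -um.
The other patterns: stems whose last vowel is 'o' insert -ez- after the first vowel; stems whose last vowel is 'i' or 'u' delete the last vowel and add -ul.
So mewwaw → mewwawum.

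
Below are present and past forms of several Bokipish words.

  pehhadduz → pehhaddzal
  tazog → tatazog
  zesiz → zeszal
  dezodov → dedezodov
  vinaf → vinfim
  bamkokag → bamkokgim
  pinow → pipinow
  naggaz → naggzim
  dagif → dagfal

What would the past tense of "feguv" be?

bamkokag and tazog both end in -g yet inflect differently (bamkokgim, tatazog), so the final letter is not what conditions the rule; the last vowel is.
"feguv" has last vowel 'u'. The one such stem in the data (pehhadduz → pehhaddzal) deletes the last vowel and adds -al (as do zesiz, dagif), so the same rule applies.
The other patterns: stems whose last vowel is 'a' delete the last vowel and add -im; stems whose last vowel is 'o' repeat the first consonant+vowel as a prefix.
So feguv → fegval.

fegval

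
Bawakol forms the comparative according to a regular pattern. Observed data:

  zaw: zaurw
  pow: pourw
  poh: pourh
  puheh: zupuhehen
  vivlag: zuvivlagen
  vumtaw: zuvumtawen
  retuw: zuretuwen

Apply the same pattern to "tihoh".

zutihohen

"tihoh" has 2 vowels. The stems with 2 vowels (puheh → zupuhehen, vivlag → zuvivlagen, vumtaw → zuvumtawen) add zu- … -en around the stem.
The other pattern: stems with 1 vowel insert -ur- after the first vowel.
So tihoh → zutihohen.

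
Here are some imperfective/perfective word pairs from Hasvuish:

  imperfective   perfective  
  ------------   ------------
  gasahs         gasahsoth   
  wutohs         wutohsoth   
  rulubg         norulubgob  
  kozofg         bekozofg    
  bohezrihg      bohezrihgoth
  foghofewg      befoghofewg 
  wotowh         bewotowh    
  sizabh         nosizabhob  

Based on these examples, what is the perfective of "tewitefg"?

rulubg and bohezrihg both end in -g yet inflect differently (norulubgob, bohezrihgoth), so the final letter is not what conditions the rule; the second-to-last letter is.
"tewitefg" has second-to-last letter 'f'. The one such stem in the data (kozofg → bekozofg) adds the prefix be-, so the same rule applies.
So tewitefg → betewitefg.

betewitefg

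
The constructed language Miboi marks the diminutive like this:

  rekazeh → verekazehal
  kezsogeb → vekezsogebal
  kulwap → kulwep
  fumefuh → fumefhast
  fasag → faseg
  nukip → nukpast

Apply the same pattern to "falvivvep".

kulwap and nukip both end in -p yet inflect differently (kulwep, nukpast), so the final letter is not what conditions the rule; the last vowel is.
"falvivvep" has last vowel 'e'. The stems whose last vowel is 'e' (rekazeh → verekazehal, kezsogeb → vekezsogebal) add ve- … -al around the stem.
The other patterns: stems whose last vowel is 'a' change the last vowel to 'e'; stems whose last vowel is 'i' or 'u' delete the last vowel and add -ast.
So falvivvep → vefalvivvepal.

vefalvivvepal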